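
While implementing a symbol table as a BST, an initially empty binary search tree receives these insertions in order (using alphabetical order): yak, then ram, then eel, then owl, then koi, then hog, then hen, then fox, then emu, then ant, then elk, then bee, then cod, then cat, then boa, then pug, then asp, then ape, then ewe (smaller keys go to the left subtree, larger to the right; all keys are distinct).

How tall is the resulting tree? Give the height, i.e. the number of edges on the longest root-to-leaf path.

9

yak: root
ram: left child of yak (depth 1)
eel: left child of ram (depth 2)
owl: right child of eel (depth 3)
koi: left child of owl (depth 4)
hog: left child of koi (depth 5)
hen: left child of hog (depth 6)
fox: left child of hen (depth 7)
emu: left child of fox (depth 8)
ant: left child of eel (depth 3)
elk: left child of emu (depth 9)
bee: right child of ant (depth 4)
cod: right child of bee (depth 5)
cat: left child of cod (depth 6)
boa: left child of cat (depth 7)
pug: right child of owl (depth 4)
asp: left child of bee (depth 5)
ape: left child of asp (depth 6)
ewe: right child of emu (depth 9)

The deepest node is elk at depth 9.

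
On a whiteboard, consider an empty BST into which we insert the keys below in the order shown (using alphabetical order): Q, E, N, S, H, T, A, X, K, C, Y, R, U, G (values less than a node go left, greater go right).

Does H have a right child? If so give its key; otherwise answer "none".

Resulting structure (node: left, right):
  Q: L=E, R=S
  E: L=A, R=N
  N: L=H, R=–
  S: L=R, R=T
  H: L=G, R=K
  T: L=–, R=X
  A: L=–, R=C
  X: L=U, R=Y
  K: L=–, R=–
  C: L=–, R=–
  Y: L=–, R=–
  R: L=–, R=–
  U: L=–, R=–
  G: L=–, R=–

K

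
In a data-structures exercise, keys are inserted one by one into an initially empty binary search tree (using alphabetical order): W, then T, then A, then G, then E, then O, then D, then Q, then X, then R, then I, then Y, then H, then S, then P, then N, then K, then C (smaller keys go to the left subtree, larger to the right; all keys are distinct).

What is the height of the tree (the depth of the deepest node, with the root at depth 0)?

7

W: root
T: left child of W (depth 1)
A: left child of T (depth 2)
G: right child of A (depth 3)
E: left child of G (depth 4)
O: right child of G (depth 4)
D: left child of E (depth 5)
Q: right child of O (depth 5)
X: right child of W (depth 1)
R: right child of Q (depth 6)
I: left child of O (depth 5)
Y: right child of X (depth 2)
H: left child of I (depth 6)
S: right child of R (depth 7)
P: left child of Q (depth 6)
N: right child of I (depth 6)
K: left child of N (depth 7)
C: left child of D (depth 6)

The deepest node is S at depth 7.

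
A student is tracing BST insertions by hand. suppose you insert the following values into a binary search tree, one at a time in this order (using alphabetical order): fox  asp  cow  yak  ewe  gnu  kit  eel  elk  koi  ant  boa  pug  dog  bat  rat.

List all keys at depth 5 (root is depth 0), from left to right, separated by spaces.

Resulting structure (node: left, right):
  fox: L=asp, R=yak
  asp: L=ant, R=cow
  cow: L=boa, R=ewe
  yak: L=gnu, R=–
  ewe: L=eel, R=–
  gnu: L=–, R=kit
  kit: L=–, R=koi
  eel: L=dog, R=elk
  elk: L=–, R=–
  koi: L=–, R=pug
  ant: L=–, R=–
  boa: L=bat, R=–
  pug: L=–, R=rat
  dog: L=–, R=–
  bat: L=–, R=–
  rat: L=–, R=–

dog elk pug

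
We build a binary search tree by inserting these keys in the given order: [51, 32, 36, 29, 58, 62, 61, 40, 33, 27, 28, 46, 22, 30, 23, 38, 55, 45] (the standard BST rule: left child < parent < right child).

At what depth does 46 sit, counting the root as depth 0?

4

Insert 51: tree is empty, so 51 becomes the root.
Insert 32: 32 < 51 → go left. Place as left child of 51.
Insert 36: 36 < 51 → go left; 36 > 32 → go right. Place as right child of 32.
Insert 29: 29 < 51 → go left; 29 < 32 → go left. Place as left child of 32.
Insert 58: 58 > 51 → go right. Place as right child of 51.
Insert 62: 62 > 51 → go right; 62 > 58 → go right. Place as right child of 58.
Insert 61: 61 > 51 → go right; 61 > 58 → go right; 61 < 62 → go left. Place as left child of 62.
Insert 40: 40 < 51 → go left; 40 > 32 → go right; 40 > 36 → go right. Place as right child of 36.
Insert 33: 33 < 51 → go left; 33 > 32 → go right; 33 < 36 → go left. Place as left child of 36.
Insert 27: 27 < 51 → go left; 27 < 32 → go left; 27 < 29 → go left. Place as left child of 29.
Insert 28: 28 < 51 → go left; 28 < 32 → go left; 28 < 29 → go left; 28 > 27 → go right. Place as right child of 27.
Insert 46: 46 < 51 → go left; 46 > 32 → go right; 46 > 36 → go right; 46 > 40 → go right. Place as right child of 40.
Insert 22: 22 < 51 → go left; 22 < 32 → go left; 22 < 29 → go left; 22 < 27 → go left. Place as left child of 27.
Insert 30: 30 < 51 → go left; 30 < 32 → go left; 30 > 29 → go right. Place as right child of 29.
Insert 23: 23 < 51 → go left; 23 < 32 → go left; 23 < 29 → go left; 23 < 27 → go left; 23 > 22 → go right. Place as right child of 22.
Insert 38: 38 < 51 → go left; 38 > 32 → go right; 38 > 36 → go right; 38 < 40 → go left. Place as left child of 40.
Insert 55: 55 > 51 → go right; 55 < 58 → go left. Place as left child of 58.
Insert 45: 45 < 51 → go left; 45 > 32 → go right; 45 > 36 → go right; 45 > 40 → go right; 45 < 46 → go left. Place as left child of 46.

Path to 46: 51 → 32 → 36 → 40 → 46, which is 4 edges.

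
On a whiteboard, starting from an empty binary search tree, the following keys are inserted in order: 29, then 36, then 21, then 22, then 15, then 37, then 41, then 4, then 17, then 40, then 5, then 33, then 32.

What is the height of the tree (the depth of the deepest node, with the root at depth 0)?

4

29: root
36: right child of 29 (depth 1)
21: left child of 29 (depth 1)
22: right child of 21 (depth 2)
15: left child of 21 (depth 2)
37: right child of 36 (depth 2)
41: right child of 37 (depth 3)
4: left child of 15 (depth 3)
17: right child of 15 (depth 3)
40: left child of 41 (depth 4)
5: right child of 4 (depth 4)
33: left child of 36 (depth 2)
32: left child of 33 (depth 3)

The deepest node is 40 at depth 4.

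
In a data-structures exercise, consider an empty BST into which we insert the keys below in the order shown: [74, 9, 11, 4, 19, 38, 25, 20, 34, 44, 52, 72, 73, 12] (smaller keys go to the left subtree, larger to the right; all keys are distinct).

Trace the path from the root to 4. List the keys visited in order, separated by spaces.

74: root
9: left child of 74 (depth 1)
11: right child of 9 (depth 2)
4: left child of 9 (depth 2)
19: right child of 11 (depth 3)
38: right child of 19 (depth 4)
25: left child of 38 (depth 5)
20: left child of 25 (depth 6)
34: right child of 25 (depth 6)
44: right child of 38 (depth 5)
52: right child of 44 (depth 6)
72: right child of 52 (depth 7)
73: right child of 72 (depth 8)
12: left child of 19 (depth 4)

74 9 4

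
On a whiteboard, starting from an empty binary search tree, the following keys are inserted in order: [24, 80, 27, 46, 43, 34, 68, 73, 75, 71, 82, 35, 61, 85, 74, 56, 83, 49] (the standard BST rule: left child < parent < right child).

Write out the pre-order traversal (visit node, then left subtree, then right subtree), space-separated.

24 80 27 46 43 34 35 68 61 56 49 73 71 75 74 82 85 83

24: root
80: right child of 24 (depth 1)
27: left child of 80 (depth 2)
46: right child of 27 (depth 3)
43: left child of 46 (depth 4)
34: left child of 43 (depth 5)
68: right child of 46 (depth 4)
73: right child of 68 (depth 5)
75: right child of 73 (depth 6)
71: left child of 73 (depth 6)
82: right child of 80 (depth 2)
35: right child of 34 (depth 6)
61: left child of 68 (depth 5)
85: right child of 82 (depth 3)
74: left child of 75 (depth 7)
56: left child of 61 (depth 6)
83: left child of 85 (depth 4)
49: left child of 56 (depth 7)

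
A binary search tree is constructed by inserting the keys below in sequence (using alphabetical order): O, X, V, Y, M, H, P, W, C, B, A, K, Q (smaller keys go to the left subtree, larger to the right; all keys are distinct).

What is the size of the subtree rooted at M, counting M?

6

O: root
X: right child of O (depth 1)
V: left child of X (depth 2)
Y: right child of X (depth 2)
M: left child of O (depth 1)
H: left child of M (depth 2)
P: left child of V (depth 3)
W: right child of V (depth 3)
C: left child of H (depth 3)
B: left child of C (depth 4)
A: left child of B (depth 5)
K: right child of H (depth 3)
Q: right child of P (depth 4)

Subtree rooted at M contains: M, H, C, B, A, K — 6 nodes.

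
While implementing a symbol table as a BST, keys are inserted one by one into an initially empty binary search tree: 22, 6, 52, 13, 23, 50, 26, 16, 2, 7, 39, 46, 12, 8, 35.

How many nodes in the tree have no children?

5

22: root
6: left child of 22 (depth 1)
52: right child of 22 (depth 1)
13: right child of 6 (depth 2)
23: left child of 52 (depth 2)
50: right child of 23 (depth 3)
26: left child of 50 (depth 4)
16: right child of 13 (depth 3)
2: left child of 6 (depth 2)
7: left child of 13 (depth 3)
39: right child of 26 (depth 5)
46: right child of 39 (depth 6)
12: right child of 7 (depth 4)
8: left child of 12 (depth 5)
35: left child of 39 (depth 6)

Leaves: 2, 8, 16, 35, 46 — 5 in total.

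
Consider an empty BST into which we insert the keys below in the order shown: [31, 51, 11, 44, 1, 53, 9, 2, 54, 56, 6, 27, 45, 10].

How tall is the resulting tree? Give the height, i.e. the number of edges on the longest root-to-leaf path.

31: root
51: right child of 31 (depth 1)
11: left child of 31 (depth 1)
44: left child of 51 (depth 2)
1: left child of 11 (depth 2)
53: right child of 51 (depth 2)
9: right child of 1 (depth 3)
2: left child of 9 (depth 4)
54: right child of 53 (depth 3)
56: right child of 54 (depth 4)
6: right child of 2 (depth 5)
27: right child of 11 (depth 2)
45: right child of 44 (depth 3)
10: right child of 9 (depth 4)

The deepest node is 6 at depth 5.

5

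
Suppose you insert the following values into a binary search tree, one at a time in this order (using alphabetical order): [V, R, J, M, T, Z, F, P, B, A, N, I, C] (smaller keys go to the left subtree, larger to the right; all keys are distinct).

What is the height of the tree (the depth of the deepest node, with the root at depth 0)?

V: root
R: left child of V (depth 1)
J: left child of R (depth 2)
M: right child of J (depth 3)
T: right child of R (depth 2)
Z: right child of V (depth 1)
F: left child of J (depth 3)
P: right child of M (depth 4)
B: left child of F (depth 4)
A: left child of B (depth 5)
N: left child of P (depth 5)
I: right child of F (depth 4)
C: right child of B (depth 5)

The deepest node is A at depth 5.

5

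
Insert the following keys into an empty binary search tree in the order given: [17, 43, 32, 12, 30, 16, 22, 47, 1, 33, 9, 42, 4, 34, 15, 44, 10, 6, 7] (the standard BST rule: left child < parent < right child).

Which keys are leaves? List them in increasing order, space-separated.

7 10 15 22 34 44

Insert 17: tree is empty, so 17 becomes the root.
Insert 43: 43 > 17 → go right. Place as right child of 17.
Insert 32: 32 > 17 → go right; 32 < 43 → go left. Place as left child of 43.
Insert 12: 12 < 17 → go left. Place as left child of 17.
Insert 30: 30 > 17 → go right; 30 < 43 → go left; 30 < 32 → go left. Place as left child of 32.
Insert 16: 16 < 17 → go left; 16 > 12 → go right. Place as right child of 12.
Insert 22: 22 > 17 → go right; 22 < 43 → go left; 22 < 32 → go left; 22 < 30 → go left. Place as left child of 30.
Insert 47: 47 > 17 → go right; 47 > 43 → go right. Place as right child of 43.
Insert 1: 1 < 17 → go left; 1 < 12 → go left. Place as left child of 12.
Insert 33: 33 > 17 → go right; 33 < 43 → go left; 33 > 32 → go right. Place as right child of 32.
Insert 9: 9 < 17 → go left; 9 < 12 → go left; 9 > 1 → go right. Place as right child of 1.
Insert 42: 42 > 17 → go right; 42 < 43 → go left; 42 > 32 → go right; 42 > 33 → go right. Place as right child of 33.
Insert 4: 4 < 17 → go left; 4 < 12 → go left; 4 > 1 → go right; 4 < 9 → go left. Place as left child of 9.
Insert 34: 34 > 17 → go right; 34 < 43 → go left; 34 > 32 → go right; 34 > 33 → go right; 34 < 42 → go left. Place as left child of 42.
Insert 15: 15 < 17 → go left; 15 > 12 → go right; 15 < 16 → go left. Place as left child of 16.
Insert 44: 44 > 17 → go right; 44 > 43 → go right; 44 < 47 → go left. Place as left child of 47.
Insert 10: 10 < 17 → go left; 10 < 12 → go left; 10 > 1 → go right; 10 > 9 → go right. Place as right child of 9.
Insert 6: 6 < 17 → go left; 6 < 12 → go left; 6 > 1 → go right; 6 < 9 → go left; 6 > 4 → go right. Place as right child of 4.
Insert 7: 7 < 17 → go left; 7 < 12 → go left; 7 > 1 → go right; 7 < 9 → go left; 7 > 4 → go right; 7 > 6 → go right. Place as right child of 6.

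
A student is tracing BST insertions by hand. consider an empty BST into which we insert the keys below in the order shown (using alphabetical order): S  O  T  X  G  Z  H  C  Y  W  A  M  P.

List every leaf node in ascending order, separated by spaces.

S: root
O: left child of S (depth 1)
T: right child of S (depth 1)
X: right child of T (depth 2)
G: left child of O (depth 2)
Z: right child of X (depth 3)
H: right child of G (depth 3)
C: left child of G (depth 3)
Y: left child of Z (depth 4)
W: left child of X (depth 3)
A: left child of C (depth 4)
M: right child of H (depth 4)
P: right child of O (depth 2)

A M P W Y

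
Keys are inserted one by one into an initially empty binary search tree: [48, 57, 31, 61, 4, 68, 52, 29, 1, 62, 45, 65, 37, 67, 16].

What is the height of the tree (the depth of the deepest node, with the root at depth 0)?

48: root
57: right child of 48 (depth 1)
31: left child of 48 (depth 1)
61: right child of 57 (depth 2)
4: left child of 31 (depth 2)
68: right child of 61 (depth 3)
52: left child of 57 (depth 2)
29: right child of 4 (depth 3)
1: left child of 4 (depth 3)
62: left child of 68 (depth 4)
45: right child of 31 (depth 2)
65: right child of 62 (depth 5)
37: left child of 45 (depth 3)
67: right child of 65 (depth 6)
16: left child of 29 (depth 4)

The deepest node is 67 at depth 6.

6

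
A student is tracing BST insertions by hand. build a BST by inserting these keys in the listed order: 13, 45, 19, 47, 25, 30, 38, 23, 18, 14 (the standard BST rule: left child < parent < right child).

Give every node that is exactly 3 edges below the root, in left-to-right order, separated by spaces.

Insert 13: tree is empty, so 13 becomes the root.
Insert 45: 45 > 13 → go right. Place as right child of 13.
Insert 19: 19 > 13 → go right; 19 < 45 → go left. Place as left child of 45.
Insert 47: 47 > 13 → go right; 47 > 45 → go right. Place as right child of 45.
Insert 25: 25 > 13 → go right; 25 < 45 → go left; 25 > 19 → go right. Place as right child of 19.
Insert 30: 30 > 13 → go right; 30 < 45 → go left; 30 > 19 → go right; 30 > 25 → go right. Place as right child of 25.
Insert 38: 38 > 13 → go right; 38 < 45 → go left; 38 > 19 → go right; 38 > 25 → go right; 38 > 30 → go right. Place as right child of 30.
Insert 23: 23 > 13 → go right; 23 < 45 → go left; 23 > 19 → go right; 23 < 25 → go left. Place as left child of 25.
Insert 18: 18 > 13 → go right; 18 < 45 → go left; 18 < 19 → go left. Place as left child of 19.
Insert 14: 14 > 13 → go right; 14 < 45 → go left; 14 < 19 → go left; 14 < 18 → go left. Place as left child of 18.

18 25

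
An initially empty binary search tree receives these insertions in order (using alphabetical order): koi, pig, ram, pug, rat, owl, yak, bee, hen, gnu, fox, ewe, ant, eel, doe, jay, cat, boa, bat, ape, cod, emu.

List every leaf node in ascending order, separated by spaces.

ape boa cod emu jay owl pug yak

Insert koi: tree is empty, so koi becomes the root.
Insert pig: pig > koi → go right. Place as right child of koi.
Insert ram: ram > koi → go right; ram > pig → go right. Place as right child of pig.
Insert pug: pug > koi → go right; pug > pig → go right; pug < ram → go left. Place as left child of ram.
Insert rat: rat > koi → go right; rat > pig → go right; rat > ram → go right. Place as right child of ram.
Insert owl: owl > koi → go right; owl < pig → go left. Place as left child of pig.
Insert yak: yak > koi → go right; yak > pig → go right; yak > ram → go right; yak > rat → go right. Place as right child of rat.
Insert bee: bee < koi → go left. Place as left child of koi.
Insert hen: hen < koi → go left; hen > bee → go right. Place as right child of bee.
Insert gnu: gnu < koi → go left; gnu > bee → go right; gnu < hen → go left. Place as left child of hen.
Insert fox: fox < koi → go left; fox > bee → go right; fox < hen → go left; fox < gnu → go left. Place as left child of gnu.
Insert ewe: ewe < koi → go left; ewe > bee → go right; ewe < hen → go left; ewe < gnu → go left; ewe < fox → go left. Place as left child of fox.
Insert ant: ant < koi → go left; ant < bee → go left. Place as left child of bee.
Insert eel: eel < koi → go left; eel > bee → go right; eel < hen → go left; eel < gnu → go left; eel < fox → go left; eel < ewe → go left. Place as left child of ewe.
Insert doe: doe < koi → go left; doe > bee → go right; doe < hen → go left; doe < gnu → go left; doe < fox → go left; doe < ewe → go left; doe < eel → go left. Place as left child of eel.
Insert jay: jay < koi → go left; jay > bee → go right; jay > hen → go right. Place as right child of hen.
Insert cat: cat < koi → go left; cat > bee → go right; cat < hen → go left; cat < gnu → go left; cat < fox → go left; cat < ewe → go left; cat < eel → go left; cat < doe → go left. Place as left child of doe.
Insert boa: boa < koi → go left; boa > bee → go right; boa < hen → go left; boa < gnu → go left; boa < fox → go left; boa < ewe → go left; boa < eel → go left; boa < doe → go left; boa < cat → go left. Place as left child of cat.
Insert bat: bat < koi → go left; bat < bee → go left; bat > ant → go right. Place as right child of ant.
Insert ape: ape < koi → go left; ape < bee → go left; ape > ant → go right; ape < bat → go left. Place as left child of bat.
Insert cod: cod < koi → go left; cod > bee → go right; cod < hen → go left; cod < gnu → go left; cod < fox → go left; cod < ewe → go left; cod < eel → go left; cod < doe → go left; cod > cat → go right. Place as right child of cat.
Insert emu: emu < koi → go left; emu > bee → go right; emu < hen → go left; emu < gnu → go left; emu < fox → go left; emu < ewe → go left; emu > eel → go right. Place as right child of eel.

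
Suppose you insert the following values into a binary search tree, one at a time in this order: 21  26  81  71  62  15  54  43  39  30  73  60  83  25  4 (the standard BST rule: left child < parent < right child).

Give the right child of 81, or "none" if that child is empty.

83

Resulting structure (node: left, right):
  21: L=15, R=26
  26: L=25, R=81
  81: L=71, R=83
  71: L=62, R=73
  62: L=54, R=–
  15: L=4, R=–
  54: L=43, R=60
  43: L=39, R=–
  39: L=30, R=–
  30: L=–, R=–
  73: L=–, R=–
  60: L=–, R=–
  83: L=–, R=–
  25: L=–, R=–
  4: L=–, R=–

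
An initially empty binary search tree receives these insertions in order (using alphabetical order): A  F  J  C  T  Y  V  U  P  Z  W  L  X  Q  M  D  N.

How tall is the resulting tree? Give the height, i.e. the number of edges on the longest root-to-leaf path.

7

Insert A: tree is empty, so A becomes the root.
Insert F: F > A → go right. Place as right child of A.
Insert J: J > A → go right; J > F → go right. Place as right child of F.
Insert C: C > A → go right; C < F → go left. Place as left child of F.
Insert T: T > A → go right; T > F → go right; T > J → go right. Place as right child of J.
Insert Y: Y > A → go right; Y > F → go right; Y > J → go right; Y > T → go right. Place as right child of T.
Insert V: V > A → go right; V > F → go right; V > J → go right; V > T → go right; V < Y → go left. Place as left child of Y.
Insert U: U > A → go right; U > F → go right; U > J → go right; U > T → go right; U < Y → go left; U < V → go left. Place as left child of V.
Insert P: P > A → go right; P > F → go right; P > J → go right; P < T → go left. Place as left child of T.
Insert Z: Z > A → go right; Z > F → go right; Z > J → go right; Z > T → go right; Z > Y → go right. Place as right child of Y.
Insert W: W > A → go right; W > F → go right; W > J → go right; W > T → go right; W < Y → go left; W > V → go right. Place as right child of V.
Insert L: L > A → go right; L > F → go right; L > J → go right; L < T → go left; L < P → go left. Place as left child of P.
Insert X: X > A → go right; X > F → go right; X > J → go right; X > T → go right; X < Y → go left; X > V → go right; X > W → go right. Place as right child of W.
Insert Q: Q > A → go right; Q > F → go right; Q > J → go right; Q < T → go left; Q > P → go right. Place as right child of P.
Insert M: M > A → go right; M > F → go right; M > J → go right; M < T → go left; M < P → go left; M > L → go right. Place as right child of L.
Insert D: D > A → go right; D < F → go left; D > C → go right. Place as right child of C.
Insert N: N > A → go right; N > F → go right; N > J → go right; N < T → go left; N < P → go left; N > L → go right; N > M → go right. Place as right child of M.

The deepest node is X at depth 7.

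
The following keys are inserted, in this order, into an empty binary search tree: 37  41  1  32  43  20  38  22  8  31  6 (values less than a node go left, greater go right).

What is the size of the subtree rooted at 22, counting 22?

37: root
41: right child of 37 (depth 1)
1: left child of 37 (depth 1)
32: right child of 1 (depth 2)
43: right child of 41 (depth 2)
20: left child of 32 (depth 3)
38: left child of 41 (depth 2)
22: right child of 20 (depth 4)
8: left child of 20 (depth 4)
31: right child of 22 (depth 5)
6: left child of 8 (depth 5)

Subtree rooted at 22 contains: 22, 31 — 2 nodes.

2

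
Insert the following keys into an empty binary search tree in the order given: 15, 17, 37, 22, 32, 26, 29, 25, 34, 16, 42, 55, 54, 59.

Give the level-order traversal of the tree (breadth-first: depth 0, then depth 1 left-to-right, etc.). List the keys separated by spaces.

15 17 16 37 22 42 32 55 26 34 54 59 25 29

15: root
17: right child of 15 (depth 1)
37: right child of 17 (depth 2)
22: left child of 37 (depth 3)
32: right child of 22 (depth 4)
26: left child of 32 (depth 5)
29: right child of 26 (depth 6)
25: left child of 26 (depth 6)
34: right child of 32 (depth 5)
16: left child of 17 (depth 2)
42: right child of 37 (depth 3)
55: right child of 42 (depth 4)
54: left child of 55 (depth 5)
59: right child of 55 (depth 5)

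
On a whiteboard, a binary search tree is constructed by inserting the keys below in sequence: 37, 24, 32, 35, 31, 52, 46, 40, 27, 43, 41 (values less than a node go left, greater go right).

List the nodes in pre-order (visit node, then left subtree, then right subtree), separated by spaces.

37 24 32 31 27 35 52 46 40 43 41

Resulting structure (node: left, right):
  37: L=24, R=52
  24: L=–, R=32
  32: L=31, R=35
  35: L=–, R=–
  31: L=27, R=–
  52: L=46, R=–
  46: L=40, R=–
  40: L=–, R=43
  27: L=–, R=–
  43: L=41, R=–
  41: L=–, R=–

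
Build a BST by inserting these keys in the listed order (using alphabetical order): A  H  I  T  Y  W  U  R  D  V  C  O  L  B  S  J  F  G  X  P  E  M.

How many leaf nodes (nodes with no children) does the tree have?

Resulting structure (node: left, right):
  A: L=–, R=H
  H: L=D, R=I
  I: L=–, R=T
  T: L=R, R=Y
  Y: L=W, R=–
  W: L=U, R=X
  U: L=–, R=V
  R: L=O, R=S
  D: L=C, R=F
  V: L=–, R=–
  C: L=B, R=–
  O: L=L, R=P
  L: L=J, R=M
  B: L=–, R=–
  S: L=–, R=–
  J: L=–, R=–
  F: L=E, R=G
  G: L=–, R=–
  X: L=–, R=–
  P: L=–, R=–
  E: L=–, R=–
  M: L=–, R=–

Leaves: B, E, G, J, M, P, S, V, X — 9 in total.

9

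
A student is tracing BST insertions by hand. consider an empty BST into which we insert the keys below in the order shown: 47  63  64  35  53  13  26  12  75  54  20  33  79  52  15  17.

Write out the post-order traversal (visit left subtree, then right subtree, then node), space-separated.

Insert 47: tree is empty, so 47 becomes the root.
Insert 63: 63 > 47 → go right. Place as right child of 47.
Insert 64: 64 > 47 → go right; 64 > 63 → go right. Place as right child of 63.
Insert 35: 35 < 47 → go left. Place as left child of 47.
Insert 53: 53 > 47 → go right; 53 < 63 → go left. Place as left child of 63.
Insert 13: 13 < 47 → go left; 13 < 35 → go left. Place as left child of 35.
Insert 26: 26 < 47 → go left; 26 < 35 → go left; 26 > 13 → go right. Place as right child of 13.
Insert 12: 12 < 47 → go left; 12 < 35 → go left; 12 < 13 → go left. Place as left child of 13.
Insert 75: 75 > 47 → go right; 75 > 63 → go right; 75 > 64 → go right. Place as right child of 64.
Insert 54: 54 > 47 → go right; 54 < 63 → go left; 54 > 53 → go right. Place as right child of 53.
Insert 20: 20 < 47 → go left; 20 < 35 → go left; 20 > 13 → go right; 20 < 26 → go left. Place as left child of 26.
Insert 33: 33 < 47 → go left; 33 < 35 → go left; 33 > 13 → go right; 33 > 26 → go right. Place as right child of 26.
Insert 79: 79 > 47 → go right; 79 > 63 → go right; 79 > 64 → go right; 79 > 75 → go right. Place as right child of 75.
Insert 52: 52 > 47 → go right; 52 < 63 → go left; 52 < 53 → go left. Place as left child of 53.
Insert 15: 15 < 47 → go left; 15 < 35 → go left; 15 > 13 → go right; 15 < 26 → go left; 15 < 20 → go left. Place as left child of 20.
Insert 17: 17 < 47 → go left; 17 < 35 → go left; 17 > 13 → go right; 17 < 26 → go left; 17 < 20 → go left; 17 > 15 → go right. Place as right child of 15.

12 17 15 20 33 26 13 35 52 54 53 79 75 64 63 47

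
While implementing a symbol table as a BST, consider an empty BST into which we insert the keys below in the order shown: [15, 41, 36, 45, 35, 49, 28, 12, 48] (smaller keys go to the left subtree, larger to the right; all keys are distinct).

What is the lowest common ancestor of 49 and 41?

41

Resulting structure (node: left, right):
  15: L=12, R=41
  41: L=36, R=45
  36: L=35, R=–
  45: L=–, R=49
  35: L=28, R=–
  49: L=48, R=–
  28: L=–, R=–
  12: L=–, R=–
  48: L=–, R=–

Path to 49: 15 → 41 → 45 → 49
Path to 41: 15 → 41
41 lies on both paths and is an ancestor of the other node.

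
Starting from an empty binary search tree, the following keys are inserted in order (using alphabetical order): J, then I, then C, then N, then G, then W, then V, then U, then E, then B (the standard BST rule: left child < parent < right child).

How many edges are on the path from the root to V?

Resulting structure (node: left, right):
  J: L=I, R=N
  I: L=C, R=–
  C: L=B, R=G
  N: L=–, R=W
  G: L=E, R=–
  W: L=V, R=–
  V: L=U, R=–
  U: L=–, R=–
  E: L=–, R=–
  B: L=–, R=–

Path to V: J → N → W → V, which is 3 edges.

3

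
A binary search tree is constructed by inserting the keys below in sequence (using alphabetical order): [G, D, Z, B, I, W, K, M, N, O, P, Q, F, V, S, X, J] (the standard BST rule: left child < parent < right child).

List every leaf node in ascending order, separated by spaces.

Resulting structure (node: left, right):
  G: L=D, R=Z
  D: L=B, R=F
  Z: L=I, R=–
  B: L=–, R=–
  I: L=–, R=W
  W: L=K, R=X
  K: L=J, R=M
  M: L=–, R=N
  N: L=–, R=O
  O: L=–, R=P
  P: L=–, R=Q
  Q: L=–, R=V
  F: L=–, R=–
  V: L=S, R=–
  S: L=–, R=–
  X: L=–, R=–
  J: L=–, R=–

B F J S X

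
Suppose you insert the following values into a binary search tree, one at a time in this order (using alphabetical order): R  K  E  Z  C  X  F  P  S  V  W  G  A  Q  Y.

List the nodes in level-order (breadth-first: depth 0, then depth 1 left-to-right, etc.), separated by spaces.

Insert R: tree is empty, so R becomes the root.
Insert K: K < R → go left. Place as left child of R.
Insert E: E < R → go left; E < K → go left. Place as left child of K.
Insert Z: Z > R → go right. Place as right child of R.
Insert C: C < R → go left; C < K → go left; C < E → go left. Place as left child of E.
Insert X: X > R → go right; X < Z → go left. Place as left child of Z.
Insert F: F < R → go left; F < K → go left; F > E → go right. Place as right child of E.
Insert P: P < R → go left; P > K → go right. Place as right child of K.
Insert S: S > R → go right; S < Z → go left; S < X → go left. Place as left child of X.
Insert V: V > R → go right; V < Z → go left; V < X → go left; V > S → go right. Place as right child of S.
Insert W: W > R → go right; W < Z → go left; W < X → go left; W > S → go right; W > V → go right. Place as right child of V.
Insert G: G < R → go left; G < K → go left; G > E → go right; G > F → go right. Place as right child of F.
Insert A: A < R → go left; A < K → go left; A < E → go left; A < C → go left. Place as left child of C.
Insert Q: Q < R → go left; Q > K → go right; Q > P → go right. Place as right child of P.
Insert Y: Y > R → go right; Y < Z → go left; Y > X → go right. Place as right child of X.

R K Z E P X C F Q S Y A G V W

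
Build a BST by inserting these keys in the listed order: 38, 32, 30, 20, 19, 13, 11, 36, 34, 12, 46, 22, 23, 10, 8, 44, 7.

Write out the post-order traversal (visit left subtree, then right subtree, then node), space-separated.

7 8 10 12 11 13 19 23 22 20 30 34 36 32 44 46 38

38: root
32: left child of 38 (depth 1)
30: left child of 32 (depth 2)
20: left child of 30 (depth 3)
19: left child of 20 (depth 4)
13: left child of 19 (depth 5)
11: left child of 13 (depth 6)
36: right child of 32 (depth 2)
34: left child of 36 (depth 3)
12: right child of 11 (depth 7)
46: right child of 38 (depth 1)
22: right child of 20 (depth 4)
23: right child of 22 (depth 5)
10: left child of 11 (depth 7)
8: left child of 10 (depth 8)
44: left child of 46 (depth 2)
7: left child of 8 (depth 9)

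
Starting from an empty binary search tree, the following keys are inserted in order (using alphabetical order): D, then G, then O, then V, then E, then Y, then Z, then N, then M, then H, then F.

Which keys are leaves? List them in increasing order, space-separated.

F H Z

D: root
G: right child of D (depth 1)
O: right child of G (depth 2)
V: right child of O (depth 3)
E: left child of G (depth 2)
Y: right child of V (depth 4)
Z: right child of Y (depth 5)
N: left child of O (depth 3)
M: left child of N (depth 4)
H: left child of M (depth 5)
F: right child of E (depth 3)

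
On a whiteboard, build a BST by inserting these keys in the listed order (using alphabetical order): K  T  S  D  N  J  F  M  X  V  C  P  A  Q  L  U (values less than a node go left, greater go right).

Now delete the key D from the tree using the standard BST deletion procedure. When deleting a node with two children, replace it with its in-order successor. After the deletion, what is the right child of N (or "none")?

Resulting structure (node: left, right):
  K: L=D, R=T
  T: L=S, R=X
  S: L=N, R=–
  D: L=C, R=J
  N: L=M, R=P
  J: L=F, R=–
  F: L=–, R=–
  M: L=L, R=–
  X: L=V, R=–
  V: L=U, R=–
  C: L=A, R=–
  P: L=–, R=Q
  A: L=–, R=–
  Q: L=–, R=–
  L: L=–, R=–
  U: L=–, R=–

Delete D (two children — replace with in-order successor).
After deletion, N's right child: P.

P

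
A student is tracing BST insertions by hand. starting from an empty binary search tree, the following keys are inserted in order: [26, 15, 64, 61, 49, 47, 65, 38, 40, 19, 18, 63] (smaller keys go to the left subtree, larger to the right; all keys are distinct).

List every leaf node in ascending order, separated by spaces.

18 40 63 65

Insert 26: tree is empty, so 26 becomes the root.
Insert 15: 15 < 26 → go left. Place as left child of 26.
Insert 64: 64 > 26 → go right. Place as right child of 26.
Insert 61: 61 > 26 → go right; 61 < 64 → go left. Place as left child of 64.
Insert 49: 49 > 26 → go right; 49 < 64 → go left; 49 < 61 → go left. Place as left child of 61.
Insert 47: 47 > 26 → go right; 47 < 64 → go left; 47 < 61 → go left; 47 < 49 → go left. Place as left child of 49.
Insert 65: 65 > 26 → go right; 65 > 64 → go right. Place as right child of 64.
Insert 38: 38 > 26 → go right; 38 < 64 → go left; 38 < 61 → go left; 38 < 49 → go left; 38 < 47 → go left. Place as left child of 47.
Insert 40: 40 > 26 → go right; 40 < 64 → go left; 40 < 61 → go left; 40 < 49 → go left; 40 < 47 → go left; 40 > 38 → go right. Place as right child of 38.
Insert 19: 19 < 26 → go left; 19 > 15 → go right. Place as right child of 15.
Insert 18: 18 < 26 → go left; 18 > 15 → go right; 18 < 19 → go left. Place as left child of 19.
Insert 63: 63 > 26 → go right; 63 < 64 → go left; 63 > 61 → go right. Place as right child of 61.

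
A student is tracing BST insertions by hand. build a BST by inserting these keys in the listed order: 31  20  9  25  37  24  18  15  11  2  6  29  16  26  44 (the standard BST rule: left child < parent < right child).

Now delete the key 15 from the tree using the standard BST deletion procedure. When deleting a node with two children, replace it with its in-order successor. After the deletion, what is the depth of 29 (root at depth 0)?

3

31: root
20: left child of 31 (depth 1)
9: left child of 20 (depth 2)
25: right child of 20 (depth 2)
37: right child of 31 (depth 1)
24: left child of 25 (depth 3)
18: right child of 9 (depth 3)
15: left child of 18 (depth 4)
11: left child of 15 (depth 5)
2: left child of 9 (depth 3)
6: right child of 2 (depth 4)
29: right child of 25 (depth 3)
16: right child of 15 (depth 5)
26: left child of 29 (depth 4)
44: right child of 37 (depth 2)

Delete 15 (two children — replace with in-order successor).
After deletion, path to 29: 31 → 20 → 25 → 29.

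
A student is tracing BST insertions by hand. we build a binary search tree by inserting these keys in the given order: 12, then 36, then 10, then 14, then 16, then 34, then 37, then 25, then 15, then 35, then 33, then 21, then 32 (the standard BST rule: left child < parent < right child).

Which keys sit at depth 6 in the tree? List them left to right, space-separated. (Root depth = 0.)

21 33

12: root
36: right child of 12 (depth 1)
10: left child of 12 (depth 1)
14: left child of 36 (depth 2)
16: right child of 14 (depth 3)
34: right child of 16 (depth 4)
37: right child of 36 (depth 2)
25: left child of 34 (depth 5)
15: left child of 16 (depth 4)
35: right child of 34 (depth 5)
33: right child of 25 (depth 6)
21: left child of 25 (depth 6)
32: left child of 33 (depth 7)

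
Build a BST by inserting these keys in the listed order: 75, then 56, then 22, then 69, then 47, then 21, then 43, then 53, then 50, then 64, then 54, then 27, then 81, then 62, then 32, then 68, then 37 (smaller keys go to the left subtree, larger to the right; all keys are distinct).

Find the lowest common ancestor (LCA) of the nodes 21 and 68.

56

75: root
56: left child of 75 (depth 1)
22: left child of 56 (depth 2)
69: right child of 56 (depth 2)
47: right child of 22 (depth 3)
21: left child of 22 (depth 3)
43: left child of 47 (depth 4)
53: right child of 47 (depth 4)
50: left child of 53 (depth 5)
64: left child of 69 (depth 3)
54: right child of 53 (depth 5)
27: left child of 43 (depth 5)
81: right child of 75 (depth 1)
62: left child of 64 (depth 4)
32: right child of 27 (depth 6)
68: right child of 64 (depth 4)
37: right child of 32 (depth 7)

Path to 21: 75 → 56 → 22 → 21
Path to 68: 75 → 56 → 69 → 64 → 68
The paths share a prefix ending at 56, then split left and right.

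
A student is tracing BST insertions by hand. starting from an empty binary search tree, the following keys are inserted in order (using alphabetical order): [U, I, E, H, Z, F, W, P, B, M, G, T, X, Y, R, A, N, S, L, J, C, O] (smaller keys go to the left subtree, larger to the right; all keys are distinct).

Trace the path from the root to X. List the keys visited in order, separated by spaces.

U Z W X

U: root
I: left child of U (depth 1)
E: left child of I (depth 2)
H: right child of E (depth 3)
Z: right child of U (depth 1)
F: left child of H (depth 4)
W: left child of Z (depth 2)
P: right child of I (depth 2)
B: left child of E (depth 3)
M: left child of P (depth 3)
G: right child of F (depth 5)
T: right child of P (depth 3)
X: right child of W (depth 3)
Y: right child of X (depth 4)
R: left child of T (depth 4)
A: left child of B (depth 4)
N: right child of M (depth 4)
S: right child of R (depth 5)
L: left child of M (depth 4)
J: left child of L (depth 5)
C: right child of B (depth 4)
O: right child of N (depth 5)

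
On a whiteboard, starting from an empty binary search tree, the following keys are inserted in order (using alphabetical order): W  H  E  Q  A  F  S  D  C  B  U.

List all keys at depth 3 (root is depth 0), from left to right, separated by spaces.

W: root
H: left child of W (depth 1)
E: left child of H (depth 2)
Q: right child of H (depth 2)
A: left child of E (depth 3)
F: right child of E (depth 3)
S: right child of Q (depth 3)
D: right child of A (depth 4)
C: left child of D (depth 5)
B: left child of C (depth 6)
U: right child of S (depth 4)

A F S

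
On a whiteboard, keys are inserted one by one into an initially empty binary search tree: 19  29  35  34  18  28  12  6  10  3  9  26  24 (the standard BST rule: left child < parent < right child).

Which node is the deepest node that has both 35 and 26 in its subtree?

29

Resulting structure (node: left, right):
  19: L=18, R=29
  29: L=28, R=35
  35: L=34, R=–
  34: L=–, R=–
  18: L=12, R=–
  28: L=26, R=–
  12: L=6, R=–
  6: L=3, R=10
  10: L=9, R=–
  3: L=–, R=–
  9: L=–, R=–
  26: L=24, R=–
  24: L=–, R=–

Path to 35: 19 → 29 → 35
Path to 26: 19 → 29 → 28 → 26
The paths share a prefix ending at 29, then split left and right.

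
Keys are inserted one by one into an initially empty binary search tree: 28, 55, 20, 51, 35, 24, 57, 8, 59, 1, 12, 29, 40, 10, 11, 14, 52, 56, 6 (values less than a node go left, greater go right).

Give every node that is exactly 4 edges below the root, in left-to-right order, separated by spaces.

6 10 14 29 40

Resulting structure (node: left, right):
  28: L=20, R=55
  55: L=51, R=57
  20: L=8, R=24
  51: L=35, R=52
  35: L=29, R=40
  24: L=–, R=–
  57: L=56, R=59
  8: L=1, R=12
  59: L=–, R=–
  1: L=–, R=6
  12: L=10, R=14
  29: L=–, R=–
  40: L=–, R=–
  10: L=–, R=11
  11: L=–, R=–
  14: L=–, R=–
  52: L=–, R=–
  56: L=–, R=–
  6: L=–, R=–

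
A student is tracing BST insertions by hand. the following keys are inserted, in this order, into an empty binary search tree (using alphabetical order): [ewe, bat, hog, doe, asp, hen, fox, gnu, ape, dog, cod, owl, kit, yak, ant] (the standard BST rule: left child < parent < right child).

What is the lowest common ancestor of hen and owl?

Resulting structure (node: left, right):
  ewe: L=bat, R=hog
  bat: L=asp, R=doe
  hog: L=hen, R=owl
  doe: L=cod, R=dog
  asp: L=ape, R=–
  hen: L=fox, R=–
  fox: L=–, R=gnu
  gnu: L=–, R=–
  ape: L=ant, R=–
  dog: L=–, R=–
  cod: L=–, R=–
  owl: L=kit, R=yak
  kit: L=–, R=–
  yak: L=–, R=–
  ant: L=–, R=–

Path to hen: ewe → hog → hen
Path to owl: ewe → hog → owl
The paths share a prefix ending at hog, then split left and right.

hog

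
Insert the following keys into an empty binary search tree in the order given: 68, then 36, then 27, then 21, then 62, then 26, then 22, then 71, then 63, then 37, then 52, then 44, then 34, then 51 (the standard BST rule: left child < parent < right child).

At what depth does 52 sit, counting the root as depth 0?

4

Resulting structure (node: left, right):
  68: L=36, R=71
  36: L=27, R=62
  27: L=21, R=34
  21: L=–, R=26
  62: L=37, R=63
  26: L=22, R=–
  22: L=–, R=–
  71: L=–, R=–
  63: L=–, R=–
  37: L=–, R=52
  52: L=44, R=–
  44: L=–, R=51
  34: L=–, R=–
  51: L=–, R=–

Path to 52: 68 → 36 → 62 → 37 → 52, which is 4 edges.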